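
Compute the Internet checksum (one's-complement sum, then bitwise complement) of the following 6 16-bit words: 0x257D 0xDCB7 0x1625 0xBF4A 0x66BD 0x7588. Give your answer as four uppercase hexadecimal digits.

One's-complement addition (fold any carry out of bit 15 back into bit 0):
  0x257D + 0xDCB7 = 0x10234 → wrap carry → 0x0235
  0x0235 + 0x1625 = 0x0185A
  0x185A + 0xBF4A = 0x0D7A4
  0xD7A4 + 0x66BD = 0x13E61 → wrap carry → 0x3E62
  0x3E62 + 0x7588 = 0x0B3EA
One's-complement sum = 0xB3EA.
Checksum = ~0xB3EA & 0xFFFF = 0x4C15.

4C15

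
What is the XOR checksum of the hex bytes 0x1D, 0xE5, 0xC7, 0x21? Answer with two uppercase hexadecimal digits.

1E

XOR the bytes together:
  start with 0x1D
  0x1D ⊕ 0xE5 = 0xF8
  0xF8 ⊕ 0xC7 = 0x3F
  0x3F ⊕ 0x21 = 0x1E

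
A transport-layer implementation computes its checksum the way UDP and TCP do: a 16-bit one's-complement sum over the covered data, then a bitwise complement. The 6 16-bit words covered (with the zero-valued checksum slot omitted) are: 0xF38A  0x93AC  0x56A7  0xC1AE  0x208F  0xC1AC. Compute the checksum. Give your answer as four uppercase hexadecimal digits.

One's-complement addition (fold any carry out of bit 15 back into bit 0):
  0xF38A + 0x93AC = 0x18736 → wrap carry → 0x8737
  0x8737 + 0x56A7 = 0x0DDDE
  0xDDDE + 0xC1AE = 0x19F8C → wrap carry → 0x9F8D
  0x9F8D + 0x208F = 0x0C01C
  0xC01C + 0xC1AC = 0x181C8 → wrap carry → 0x81C9
One's-complement sum = 0x81C9.
Checksum = ~0x81C9 & 0xFFFF = 0x7E36.

7E36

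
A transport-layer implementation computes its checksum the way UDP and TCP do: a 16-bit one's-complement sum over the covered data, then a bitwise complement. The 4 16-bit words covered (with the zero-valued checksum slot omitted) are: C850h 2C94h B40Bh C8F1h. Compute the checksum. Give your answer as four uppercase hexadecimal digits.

8E1D

One's-complement addition (fold any carry out of bit 15 back into bit 0):
  0xC850 + 0x2C94 = 0x0F4E4
  0xF4E4 + 0xB40B = 0x1A8EF → wrap carry → 0xA8F0
  0xA8F0 + 0xC8F1 = 0x171E1 → wrap carry → 0x71E2
One's-complement sum = 0x71E2.
Checksum = ~0x71E2 & 0xFFFF = 0x8E1D.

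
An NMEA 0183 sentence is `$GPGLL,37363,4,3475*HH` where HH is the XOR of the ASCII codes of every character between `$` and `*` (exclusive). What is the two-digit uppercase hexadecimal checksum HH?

7F

XOR the ASCII codes of the payload characters:
  'G' = 0x47 → acc = 0x47
  'P' = 0x50 → acc = 0x17
  'G' = 0x47 → acc = 0x50
  'L' = 0x4C → acc = 0x1C
  'L' = 0x4C → acc = 0x50
  ',' = 0x2C → acc = 0x7C
  '3' = 0x33 → acc = 0x4F
  '7' = 0x37 → acc = 0x78
  '3' = 0x33 → acc = 0x4B
  '6' = 0x36 → acc = 0x7D
  '3' = 0x33 → acc = 0x4E
  ',' = 0x2C → acc = 0x62
  '4' = 0x34 → acc = 0x56
  ',' = 0x2C → acc = 0x7A
  '3' = 0x33 → acc = 0x49
  '4' = 0x34 → acc = 0x7D
  '7' = 0x37 → acc = 0x4A
  '5' = 0x35 → acc = 0x7F
Checksum = 0x7F.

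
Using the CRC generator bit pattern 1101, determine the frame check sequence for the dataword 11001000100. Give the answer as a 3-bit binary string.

Append 3 zeros: 11001000100000. Divide by 1101 (XOR where the leading bit is 1):
  pos 0: 1100 XOR 1101 = 0001
  pos 3: 1100 XOR 1101 = 0001
  pos 6: 1010 XOR 1101 = 0111
  pos 7: 1110 XOR 1101 = 0011
  pos 9: 1100 XOR 1101 = 0001
Remainder (last 3 bits) = 010. This is the CRC / FCS.

010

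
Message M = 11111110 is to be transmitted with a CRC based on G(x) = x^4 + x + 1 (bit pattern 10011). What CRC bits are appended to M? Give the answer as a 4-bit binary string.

0111

Append 4 zeros: 111111100000. Divide by 10011 (XOR where the leading bit is 1):
  pos 0: 11111 XOR 10011 = 01100
  pos 1: 11001 XOR 10011 = 01010
  pos 2: 10101 XOR 10011 = 00110
  pos 4: 11000 XOR 10011 = 01011
  pos 5: 10110 XOR 10011 = 00101
  pos 7: 10100 XOR 10011 = 00111
Remainder (last 4 bits) = 0111. This is the CRC / FCS.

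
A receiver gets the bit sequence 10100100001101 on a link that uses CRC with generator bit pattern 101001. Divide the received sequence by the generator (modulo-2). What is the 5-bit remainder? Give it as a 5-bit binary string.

Modulo-2 division of 10100100001101 by 101001:
  pos 0: 101001 XOR 101001 = 000000
Remainder = 01101 (nonzero — an error is detected).

01101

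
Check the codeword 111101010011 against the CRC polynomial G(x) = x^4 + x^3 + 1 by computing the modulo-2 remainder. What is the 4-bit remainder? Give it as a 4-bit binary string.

1001

Modulo-2 division of 111101010011 by 11001:
  pos 0: 11110 XOR 11001 = 00111
  pos 2: 11110 XOR 11001 = 00111
  pos 4: 11110 XOR 11001 = 00111
  pos 6: 11101 XOR 11001 = 00100
Remainder = 1001 (nonzero — an error is detected).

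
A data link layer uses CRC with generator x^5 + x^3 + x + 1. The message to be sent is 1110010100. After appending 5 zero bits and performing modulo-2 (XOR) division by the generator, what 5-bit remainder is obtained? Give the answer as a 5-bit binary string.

01011

Append 5 zeros: 111001010000000. Divide by 101011 (XOR where the leading bit is 1):
  pos 0: 111001 XOR 101011 = 010010
  pos 1: 100100 XOR 101011 = 001111
  pos 3: 111110 XOR 101011 = 010101
  pos 4: 101010 XOR 101011 = 000001
  pos 9: 100000 XOR 101011 = 001011
Remainder (last 5 bits) = 01011. This is the CRC / FCS.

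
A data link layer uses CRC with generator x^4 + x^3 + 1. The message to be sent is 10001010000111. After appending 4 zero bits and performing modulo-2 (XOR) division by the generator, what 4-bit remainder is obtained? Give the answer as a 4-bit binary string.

0010

Append 4 zeros: 100010100001110000. Divide by 11001 (XOR where the leading bit is 1):
  pos 0: 10001 XOR 11001 = 01000
  pos 1: 10000 XOR 11001 = 01001
  pos 2: 10011 XOR 11001 = 01010
  pos 3: 10100 XOR 11001 = 01101
  pos 4: 11010 XOR 11001 = 00011
  pos 7: 11001 XOR 11001 = 00000
  pos 12: 11000 XOR 11001 = 00001
Remainder (last 4 bits) = 0010. This is the CRC / FCS.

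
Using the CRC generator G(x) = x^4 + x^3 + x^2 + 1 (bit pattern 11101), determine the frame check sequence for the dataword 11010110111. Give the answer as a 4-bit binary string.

Append 4 zeros: 110101101110000. Divide by 11101 (XOR where the leading bit is 1):
  pos 0: 11010 XOR 11101 = 00111
  pos 2: 11111 XOR 11101 = 00010
  pos 5: 10011 XOR 11101 = 01110
  pos 6: 11101 XOR 11101 = 00000
Remainder (last 4 bits) = 0000. This is the CRC / FCS.

0000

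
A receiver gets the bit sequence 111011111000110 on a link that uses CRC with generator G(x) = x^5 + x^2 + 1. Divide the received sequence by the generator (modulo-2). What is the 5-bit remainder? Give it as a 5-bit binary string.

10001

Modulo-2 division of 111011111000110 by 100101:
  pos 0: 111011 XOR 100101 = 011110
  pos 1: 111101 XOR 100101 = 011000
  pos 2: 110001 XOR 100101 = 010100
  pos 3: 101001 XOR 100101 = 001100
  pos 5: 110000 XOR 100101 = 010101
  pos 6: 101010 XOR 100101 = 001111
  pos 8: 111111 XOR 100101 = 011010
  pos 9: 110100 XOR 100101 = 010001
Remainder = 10001 (nonzero — an error is detected).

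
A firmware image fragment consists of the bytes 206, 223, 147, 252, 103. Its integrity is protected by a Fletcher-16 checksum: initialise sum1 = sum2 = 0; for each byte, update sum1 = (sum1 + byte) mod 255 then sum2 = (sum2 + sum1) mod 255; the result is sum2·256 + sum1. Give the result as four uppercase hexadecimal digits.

A5A6

Running sums (mod 255):
  after byte 0 (206): sum1=206, sum2=206
  after byte 1 (223): sum1=174, sum2=125
  after byte 2 (147): sum1=66, sum2=191
  after byte 3 (252): sum1=63, sum2=254
  after byte 4 (103): sum1=166, sum2=165
Checksum = sum2·256 + sum1 = 165·256 + 166 = 42406 = 0xA5A6.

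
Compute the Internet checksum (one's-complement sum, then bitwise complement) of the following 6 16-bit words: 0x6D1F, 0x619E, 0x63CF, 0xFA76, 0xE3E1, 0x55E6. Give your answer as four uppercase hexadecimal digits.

9933

One's-complement addition (fold any carry out of bit 15 back into bit 0):
  0x6D1F + 0x619E = 0x0CEBD
  0xCEBD + 0x63CF = 0x1328C → wrap carry → 0x328D
  0x328D + 0xFA76 = 0x12D03 → wrap carry → 0x2D04
  0x2D04 + 0xE3E1 = 0x110E5 → wrap carry → 0x10E6
  0x10E6 + 0x55E6 = 0x066CC
One's-complement sum = 0x66CC.
Checksum = ~0x66CC & 0xFFFF = 0x9933.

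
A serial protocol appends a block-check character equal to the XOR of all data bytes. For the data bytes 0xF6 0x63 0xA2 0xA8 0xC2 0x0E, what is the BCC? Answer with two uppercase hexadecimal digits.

53

XOR the bytes together:
  start with 0xF6
  0xF6 ⊕ 0x63 = 0x95
  0x95 ⊕ 0xA2 = 0x37
  0x37 ⊕ 0xA8 = 0x9F
  0x9F ⊕ 0xC2 = 0x5D
  0x5D ⊕ 0x0E = 0x53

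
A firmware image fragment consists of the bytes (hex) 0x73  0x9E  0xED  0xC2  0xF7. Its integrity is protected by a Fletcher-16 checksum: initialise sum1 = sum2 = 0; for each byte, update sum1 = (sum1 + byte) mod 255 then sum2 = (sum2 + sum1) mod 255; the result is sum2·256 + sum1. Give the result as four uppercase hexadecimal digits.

03BA

Running sums (mod 255):
  after byte 0 (0x73): sum1=115, sum2=115
  after byte 1 (0x9E): sum1=18, sum2=133
  after byte 2 (0xED): sum1=0, sum2=133
  after byte 3 (0xC2): sum1=194, sum2=72
  after byte 4 (0xF7): sum1=186, sum2=3
Checksum = sum2·256 + sum1 = 3·256 + 186 = 954 = 0x03BA.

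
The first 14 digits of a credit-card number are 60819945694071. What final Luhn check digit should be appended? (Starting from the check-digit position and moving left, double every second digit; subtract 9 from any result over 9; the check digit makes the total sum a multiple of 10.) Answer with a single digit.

3

Partial digits right→left: 1 7 0 4 9 6 5 4 9 9 1 8 0 6
Double every second digit counting from the check-digit position (so the 1st, 3rd, 5th, ... of the partial from the right).
  doubled (with −9 where >9): 2 0 9 1 9 2 0 → sum 23
  kept as-is: 7 4 6 4 9 8 6 → sum 44
Total = 23 + 44 = 67.
Check digit = (10 − (67 mod 10)) mod 10 = 3.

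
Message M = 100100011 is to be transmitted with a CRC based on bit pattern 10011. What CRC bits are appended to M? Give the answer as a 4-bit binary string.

Append 4 zeros: 1001000110000. Divide by 10011 (XOR where the leading bit is 1):
  pos 0: 10010 XOR 10011 = 00001
  pos 4: 10011 XOR 10011 = 00000
Remainder (last 4 bits) = 0000. This is the CRC / FCS.

0000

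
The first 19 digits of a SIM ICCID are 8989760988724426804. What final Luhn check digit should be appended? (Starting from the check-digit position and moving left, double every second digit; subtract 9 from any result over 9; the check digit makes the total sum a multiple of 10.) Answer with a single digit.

Partial digits right→left: 4 0 8 6 2 4 4 2 7 8 8 9 0 6 7 9 8 9 8
Double every second digit counting from the check-digit position (so the 1st, 3rd, 5th, ... of the partial from the right).
  doubled (with −9 where >9): 8 7 4 8 5 7 0 5 7 7 → sum 58
  kept as-is: 0 6 4 2 8 9 6 9 9 → sum 53
Total = 58 + 53 = 111.
Check digit = (10 − (111 mod 10)) mod 10 = 9.

9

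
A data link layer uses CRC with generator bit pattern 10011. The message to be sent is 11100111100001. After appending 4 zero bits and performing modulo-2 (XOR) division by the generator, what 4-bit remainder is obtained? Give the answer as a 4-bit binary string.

Append 4 zeros: 111001111000010000. Divide by 10011 (XOR where the leading bit is 1):
  pos 0: 11100 XOR 10011 = 01111
  pos 1: 11111 XOR 10011 = 01100
  pos 2: 11001 XOR 10011 = 01010
  pos 3: 10101 XOR 10011 = 00110
  pos 5: 11010 XOR 10011 = 01001
  pos 6: 10010 XOR 10011 = 00001
  pos 10: 10010 XOR 10011 = 00001
Remainder (last 4 bits) = 1000. This is the CRC / FCS.

1000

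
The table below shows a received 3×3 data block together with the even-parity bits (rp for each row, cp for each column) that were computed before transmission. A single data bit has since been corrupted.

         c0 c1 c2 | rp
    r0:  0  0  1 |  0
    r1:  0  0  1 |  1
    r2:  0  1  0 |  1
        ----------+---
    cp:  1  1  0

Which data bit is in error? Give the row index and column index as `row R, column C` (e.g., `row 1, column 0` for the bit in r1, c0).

row 0, column 0

Recompute each row's even parity and compare to rp:
  r0: data parity 1, sent rp 0 → mismatch
  r1: data parity 1, sent rp 1 → ok
  r2: data parity 1, sent rp 1 → ok
Recompute each column's even parity and compare to cp:
  c0: data parity 0, sent cp 1 → mismatch
  c1: data parity 1, sent cp 1 → ok
  c2: data parity 0, sent cp 0 → ok
Exactly one row (r0) and one column (c0) fail → the flipped bit is at their intersection.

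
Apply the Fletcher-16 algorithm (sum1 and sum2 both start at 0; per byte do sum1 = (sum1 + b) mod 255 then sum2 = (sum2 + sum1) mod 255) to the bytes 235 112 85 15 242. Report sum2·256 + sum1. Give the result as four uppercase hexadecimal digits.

6EB3

Running sums (mod 255):
  after byte 0 (235): sum1=235, sum2=235
  after byte 1 (112): sum1=92, sum2=72
  after byte 2 (85): sum1=177, sum2=249
  after byte 3 (15): sum1=192, sum2=186
  after byte 4 (242): sum1=179, sum2=110
Checksum = sum2·256 + sum1 = 110·256 + 179 = 28339 = 0x6EB3.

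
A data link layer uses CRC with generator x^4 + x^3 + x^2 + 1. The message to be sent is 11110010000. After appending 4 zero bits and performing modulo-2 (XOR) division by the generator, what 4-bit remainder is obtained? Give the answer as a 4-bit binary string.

Append 4 zeros: 111100100000000. Divide by 11101 (XOR where the leading bit is 1):
  pos 0: 11110 XOR 11101 = 00011
  pos 3: 11010 XOR 11101 = 00111
  pos 5: 11100 XOR 11101 = 00001
  pos 9: 10000 XOR 11101 = 01101
  pos 10: 11010 XOR 11101 = 00111
Remainder (last 4 bits) = 0111. This is the CRC / FCS.

0111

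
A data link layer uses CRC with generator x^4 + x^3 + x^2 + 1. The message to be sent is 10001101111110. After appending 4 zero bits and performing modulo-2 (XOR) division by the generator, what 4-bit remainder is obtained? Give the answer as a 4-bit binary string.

0111

Append 4 zeros: 100011011111100000. Divide by 11101 (XOR where the leading bit is 1):
  pos 0: 10001 XOR 11101 = 01100
  pos 1: 11001 XOR 11101 = 00100
  pos 3: 10001 XOR 11101 = 01100
  pos 4: 11001 XOR 11101 = 00100
  pos 6: 10011 XOR 11101 = 01110
  pos 7: 11101 XOR 11101 = 00000
  pos 12: 10000 XOR 11101 = 01101
  pos 13: 11010 XOR 11101 = 00111
Remainder (last 4 bits) = 0111. This is the CRC / FCS.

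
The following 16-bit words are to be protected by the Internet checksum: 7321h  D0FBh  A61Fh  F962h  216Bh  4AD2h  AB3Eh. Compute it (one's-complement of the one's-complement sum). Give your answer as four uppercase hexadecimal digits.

One's-complement addition (fold any carry out of bit 15 back into bit 0):
  0x7321 + 0xD0FB = 0x1441C → wrap carry → 0x441D
  0x441D + 0xA61F = 0x0EA3C
  0xEA3C + 0xF962 = 0x1E39E → wrap carry → 0xE39F
  0xE39F + 0x216B = 0x1050A → wrap carry → 0x050B
  0x050B + 0x4AD2 = 0x04FDD
  0x4FDD + 0xAB3E = 0x0FB1B
One's-complement sum = 0xFB1B.
Checksum = ~0xFB1B & 0xFFFF = 0x04E4.

04E4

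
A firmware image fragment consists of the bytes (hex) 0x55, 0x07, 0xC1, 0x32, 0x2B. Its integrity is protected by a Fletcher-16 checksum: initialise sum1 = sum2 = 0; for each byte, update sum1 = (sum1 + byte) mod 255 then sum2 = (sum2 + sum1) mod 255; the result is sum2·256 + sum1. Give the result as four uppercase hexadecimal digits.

9B7B

Running sums (mod 255):
  after byte 0 (0x55): sum1=85, sum2=85
  after byte 1 (0x07): sum1=92, sum2=177
  after byte 2 (0xC1): sum1=30, sum2=207
  after byte 3 (0x32): sum1=80, sum2=32
  after byte 4 (0x2B): sum1=123, sum2=155
Checksum = sum2·256 + sum1 = 155·256 + 123 = 39803 = 0x9B7B.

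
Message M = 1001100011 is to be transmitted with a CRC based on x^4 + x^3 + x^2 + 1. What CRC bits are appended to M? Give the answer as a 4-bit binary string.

1000

Append 4 zeros: 10011000110000. Divide by 11101 (XOR where the leading bit is 1):
  pos 0: 10011 XOR 11101 = 01110
  pos 1: 11100 XOR 11101 = 00001
  pos 5: 10011 XOR 11101 = 01110
  pos 6: 11100 XOR 11101 = 00001
Remainder (last 4 bits) = 1000. This is the CRC / FCS.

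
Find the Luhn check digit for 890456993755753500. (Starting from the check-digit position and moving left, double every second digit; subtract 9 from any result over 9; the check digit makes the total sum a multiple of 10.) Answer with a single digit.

3

Partial digits right→left: 0 0 5 3 5 7 5 5 7 3 9 9 6 5 4 0 9 8
Double every second digit counting from the check-digit position (so the 1st, 3rd, 5th, ... of the partial from the right).
  doubled (with −9 where >9): 0 1 1 1 5 9 3 8 9 → sum 37
  kept as-is: 0 3 7 5 3 9 5 0 8 → sum 40
Total = 37 + 40 = 77.
Check digit = (10 − (77 mod 10)) mod 10 = 3.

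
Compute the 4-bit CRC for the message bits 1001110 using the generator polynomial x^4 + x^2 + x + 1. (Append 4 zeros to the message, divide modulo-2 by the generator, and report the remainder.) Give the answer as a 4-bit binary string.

Append 4 zeros: 10011100000. Divide by 10111 (XOR where the leading bit is 1):
  pos 0: 10011 XOR 10111 = 00100
  pos 2: 10010 XOR 10111 = 00101
  pos 4: 10100 XOR 10111 = 00011
Remainder (last 4 bits) = 1100. This is the CRC / FCS.

1100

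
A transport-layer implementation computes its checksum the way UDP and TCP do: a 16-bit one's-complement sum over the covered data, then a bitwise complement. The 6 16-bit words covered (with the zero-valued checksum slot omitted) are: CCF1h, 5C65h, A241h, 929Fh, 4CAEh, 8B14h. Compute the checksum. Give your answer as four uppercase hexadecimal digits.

One's-complement addition (fold any carry out of bit 15 back into bit 0):
  0xCCF1 + 0x5C65 = 0x12956 → wrap carry → 0x2957
  0x2957 + 0xA241 = 0x0CB98
  0xCB98 + 0x929F = 0x15E37 → wrap carry → 0x5E38
  0x5E38 + 0x4CAE = 0x0AAE6
  0xAAE6 + 0x8B14 = 0x135FA → wrap carry → 0x35FB
One's-complement sum = 0x35FB.
Checksum = ~0x35FB & 0xFFFF = 0xCA04.

CA04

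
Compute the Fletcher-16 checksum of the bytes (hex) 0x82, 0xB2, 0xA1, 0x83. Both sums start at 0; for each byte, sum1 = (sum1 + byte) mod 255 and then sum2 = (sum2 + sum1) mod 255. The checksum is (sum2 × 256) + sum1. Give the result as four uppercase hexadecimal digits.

E85A

Running sums (mod 255):
  after byte 0 (0x82): sum1=130, sum2=130
  after byte 1 (0xB2): sum1=53, sum2=183
  after byte 2 (0xA1): sum1=214, sum2=142
  after byte 3 (0x83): sum1=90, sum2=232
Checksum = sum2·256 + sum1 = 232·256 + 90 = 59482 = 0xE85A.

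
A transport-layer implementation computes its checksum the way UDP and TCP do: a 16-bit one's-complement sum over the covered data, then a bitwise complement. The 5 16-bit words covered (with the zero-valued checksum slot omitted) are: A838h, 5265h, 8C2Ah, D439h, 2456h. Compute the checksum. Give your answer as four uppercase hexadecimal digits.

80A7

One's-complement addition (fold any carry out of bit 15 back into bit 0):
  0xA838 + 0x5265 = 0x0FA9D
  0xFA9D + 0x8C2A = 0x186C7 → wrap carry → 0x86C8
  0x86C8 + 0xD439 = 0x15B01 → wrap carry → 0x5B02
  0x5B02 + 0x2456 = 0x07F58
One's-complement sum = 0x7F58.
Checksum = ~0x7F58 & 0xFFFF = 0x80A7.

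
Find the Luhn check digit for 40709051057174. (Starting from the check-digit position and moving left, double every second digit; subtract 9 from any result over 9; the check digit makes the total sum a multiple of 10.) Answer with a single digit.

8

Partial digits right→left: 4 7 1 7 5 0 1 5 0 9 0 7 0 4
Double every second digit counting from the check-digit position (so the 1st, 3rd, 5th, ... of the partial from the right).
  doubled (with −9 where >9): 8 2 1 2 0 0 0 → sum 13
  kept as-is: 7 7 0 5 9 7 4 → sum 39
Total = 13 + 39 = 52.
Check digit = (10 − (52 mod 10)) mod 10 = 8.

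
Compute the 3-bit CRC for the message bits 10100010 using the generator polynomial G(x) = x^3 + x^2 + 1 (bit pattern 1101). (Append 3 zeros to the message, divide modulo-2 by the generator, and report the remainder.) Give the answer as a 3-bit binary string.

Append 3 zeros: 10100010000. Divide by 1101 (XOR where the leading bit is 1):
  pos 0: 1010 XOR 1101 = 0111
  pos 1: 1110 XOR 1101 = 0011
  pos 3: 1101 XOR 1101 = 0000
Remainder (last 3 bits) = 000. This is the CRC / FCS.

000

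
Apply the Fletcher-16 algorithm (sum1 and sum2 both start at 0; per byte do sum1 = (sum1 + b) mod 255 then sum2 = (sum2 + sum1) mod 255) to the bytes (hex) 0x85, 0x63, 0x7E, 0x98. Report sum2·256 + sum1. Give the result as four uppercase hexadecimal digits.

Running sums (mod 255):
  after byte 0 (0x85): sum1=133, sum2=133
  after byte 1 (0x63): sum1=232, sum2=110
  after byte 2 (0x7E): sum1=103, sum2=213
  after byte 3 (0x98): sum1=0, sum2=213
Checksum = sum2·256 + sum1 = 213·256 + 0 = 54528 = 0xD500.

D500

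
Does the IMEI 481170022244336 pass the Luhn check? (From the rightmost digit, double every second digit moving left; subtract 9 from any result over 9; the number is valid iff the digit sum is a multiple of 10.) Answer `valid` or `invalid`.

From the right, keep odd positions and double even positions (subtract 9 from any doubled value over 9):
  doubled (positions 2,4,...): 6 8 4 4 0 2 7 → sum 31
  kept (positions 1,3,...): 6 3 4 2 0 7 1 4 → sum 27
Total = 58.
58 mod 10 = 8, so the number is invalid.

invalid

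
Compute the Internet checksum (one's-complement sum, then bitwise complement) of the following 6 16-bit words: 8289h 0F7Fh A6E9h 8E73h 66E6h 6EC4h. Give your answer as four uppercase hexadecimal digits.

62EF

One's-complement addition (fold any carry out of bit 15 back into bit 0):
  0x8289 + 0x0F7F = 0x09208
  0x9208 + 0xA6E9 = 0x138F1 → wrap carry → 0x38F2
  0x38F2 + 0x8E73 = 0x0C765
  0xC765 + 0x66E6 = 0x12E4B → wrap carry → 0x2E4C
  0x2E4C + 0x6EC4 = 0x09D10
One's-complement sum = 0x9D10.
Checksum = ~0x9D10 & 0xFFFF = 0x62EF.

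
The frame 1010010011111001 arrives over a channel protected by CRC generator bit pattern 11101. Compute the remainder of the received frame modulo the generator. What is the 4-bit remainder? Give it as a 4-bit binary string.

1000

Modulo-2 division of 1010010011111001 by 11101:
  pos 0: 10100 XOR 11101 = 01001
  pos 1: 10011 XOR 11101 = 01110
  pos 2: 11100 XOR 11101 = 00001
  pos 6: 10111 XOR 11101 = 01010
  pos 7: 10101 XOR 11101 = 01000
  pos 8: 10001 XOR 11101 = 01100
  pos 9: 11000 XOR 11101 = 00101
  pos 11: 10101 XOR 11101 = 01000
Remainder = 1000 (nonzero — an error is detected).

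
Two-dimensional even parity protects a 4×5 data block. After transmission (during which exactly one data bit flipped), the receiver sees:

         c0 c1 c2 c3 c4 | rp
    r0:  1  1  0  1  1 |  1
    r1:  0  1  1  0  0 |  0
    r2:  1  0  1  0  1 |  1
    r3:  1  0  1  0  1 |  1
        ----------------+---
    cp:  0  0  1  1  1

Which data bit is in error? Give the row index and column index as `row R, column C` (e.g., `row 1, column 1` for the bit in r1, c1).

Recompute each row's even parity and compare to rp:
  r0: data parity 0, sent rp 1 → mismatch
  r1: data parity 0, sent rp 0 → ok
  r2: data parity 1, sent rp 1 → ok
  r3: data parity 1, sent rp 1 → ok
Recompute each column's even parity and compare to cp:
  c0: data parity 1, sent cp 0 → mismatch
  c1: data parity 0, sent cp 0 → ok
  c2: data parity 1, sent cp 1 → ok
  c3: data parity 1, sent cp 1 → ok
  c4: data parity 1, sent cp 1 → ok
Exactly one row (r0) and one column (c0) fail → the flipped bit is at their intersection.

row 0, column 0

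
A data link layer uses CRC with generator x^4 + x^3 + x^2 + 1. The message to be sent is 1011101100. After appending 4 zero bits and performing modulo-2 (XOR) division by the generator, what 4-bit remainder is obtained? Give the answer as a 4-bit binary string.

0000

Append 4 zeros: 10111011000000. Divide by 11101 (XOR where the leading bit is 1):
  pos 0: 10111 XOR 11101 = 01010
  pos 1: 10100 XOR 11101 = 01001
  pos 2: 10011 XOR 11101 = 01110
  pos 3: 11101 XOR 11101 = 00000
Remainder (last 4 bits) = 0000. This is the CRC / FCS.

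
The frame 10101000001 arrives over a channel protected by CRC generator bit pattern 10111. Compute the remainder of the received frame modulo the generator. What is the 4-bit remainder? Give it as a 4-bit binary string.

Modulo-2 division of 10101000001 by 10111:
  pos 0: 10101 XOR 10111 = 00010
  pos 3: 10000 XOR 10111 = 00111
  pos 5: 11100 XOR 10111 = 01011
  pos 6: 10111 XOR 10111 = 00000
Remainder = 0000 (zero — the frame passes the CRC check).

0000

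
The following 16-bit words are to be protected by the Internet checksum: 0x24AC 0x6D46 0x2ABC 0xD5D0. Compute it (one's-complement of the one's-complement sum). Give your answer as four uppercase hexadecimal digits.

One's-complement addition (fold any carry out of bit 15 back into bit 0):
  0x24AC + 0x6D46 = 0x091F2
  0x91F2 + 0x2ABC = 0x0BCAE
  0xBCAE + 0xD5D0 = 0x1927E → wrap carry → 0x927F
One's-complement sum = 0x927F.
Checksum = ~0x927F & 0xFFFF = 0x6D80.

6D80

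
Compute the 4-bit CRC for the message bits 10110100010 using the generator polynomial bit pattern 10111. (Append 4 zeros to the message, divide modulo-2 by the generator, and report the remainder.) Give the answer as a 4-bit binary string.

0010

Append 4 zeros: 101101000100000. Divide by 10111 (XOR where the leading bit is 1):
  pos 0: 10110 XOR 10111 = 00001
  pos 4: 11000 XOR 10111 = 01111
  pos 5: 11111 XOR 10111 = 01000
  pos 6: 10000 XOR 10111 = 00111
  pos 8: 11100 XOR 10111 = 01011
  pos 9: 10110 XOR 10111 = 00001
Remainder (last 4 bits) = 0010. This is the CRC / FCS.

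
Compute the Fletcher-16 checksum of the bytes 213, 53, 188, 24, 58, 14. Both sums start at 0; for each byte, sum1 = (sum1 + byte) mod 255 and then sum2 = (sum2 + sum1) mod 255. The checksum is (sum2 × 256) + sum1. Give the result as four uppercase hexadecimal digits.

CA28

Running sums (mod 255):
  after byte 0 (213): sum1=213, sum2=213
  after byte 1 (53): sum1=11, sum2=224
  after byte 2 (188): sum1=199, sum2=168
  after byte 3 (24): sum1=223, sum2=136
  after byte 4 (58): sum1=26, sum2=162
  after byte 5 (14): sum1=40, sum2=202
Checksum = sum2·256 + sum1 = 202·256 + 40 = 51752 = 0xCA28.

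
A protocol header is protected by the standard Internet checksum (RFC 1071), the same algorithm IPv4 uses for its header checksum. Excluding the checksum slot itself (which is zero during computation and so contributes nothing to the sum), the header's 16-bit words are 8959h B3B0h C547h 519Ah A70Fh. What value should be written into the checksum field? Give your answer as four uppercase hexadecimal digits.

0504

One's-complement addition (fold any carry out of bit 15 back into bit 0):
  0x8959 + 0xB3B0 = 0x13D09 → wrap carry → 0x3D0A
  0x3D0A + 0xC547 = 0x10251 → wrap carry → 0x0252
  0x0252 + 0x519A = 0x053EC
  0x53EC + 0xA70F = 0x0FAFB
One's-complement sum = 0xFAFB.
Checksum = ~0xFAFB & 0xFFFF = 0x0504.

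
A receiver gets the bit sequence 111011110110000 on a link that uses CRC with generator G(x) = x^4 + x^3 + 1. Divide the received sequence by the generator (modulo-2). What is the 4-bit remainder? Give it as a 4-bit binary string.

1101

Modulo-2 division of 111011110110000 by 11001:
  pos 0: 11101 XOR 11001 = 00100
  pos 2: 10011 XOR 11001 = 01010
  pos 3: 10101 XOR 11001 = 01100
  pos 4: 11000 XOR 11001 = 00001
  pos 8: 11100 XOR 11001 = 00101
  pos 10: 10100 XOR 11001 = 01101
Remainder = 1101 (nonzero — an error is detected).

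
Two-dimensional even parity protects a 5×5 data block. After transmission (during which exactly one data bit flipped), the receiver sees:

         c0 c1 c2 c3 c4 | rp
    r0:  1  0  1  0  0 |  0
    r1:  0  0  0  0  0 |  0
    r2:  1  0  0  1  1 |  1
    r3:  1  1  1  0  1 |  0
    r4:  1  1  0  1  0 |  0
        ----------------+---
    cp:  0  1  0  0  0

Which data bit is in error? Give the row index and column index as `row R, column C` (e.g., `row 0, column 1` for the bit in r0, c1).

row 4, column 1

Recompute each row's even parity and compare to rp:
  r0: data parity 0, sent rp 0 → ok
  r1: data parity 0, sent rp 0 → ok
  r2: data parity 1, sent rp 1 → ok
  r3: data parity 0, sent rp 0 → ok
  r4: data parity 1, sent rp 0 → mismatch
Recompute each column's even parity and compare to cp:
  c0: data parity 0, sent cp 0 → ok
  c1: data parity 0, sent cp 1 → mismatch
  c2: data parity 0, sent cp 0 → ok
  c3: data parity 0, sent cp 0 → ok
  c4: data parity 0, sent cp 0 → ok
Exactly one row (r4) and one column (c1) fail → the flipped bit is at their intersection.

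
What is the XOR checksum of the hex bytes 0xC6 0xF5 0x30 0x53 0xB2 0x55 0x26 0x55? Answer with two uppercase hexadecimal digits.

C4

XOR the bytes together:
  start with 0xC6
  0xC6 ⊕ 0xF5 = 0x33
  0x33 ⊕ 0x30 = 0x03
  0x03 ⊕ 0x53 = 0x50
  0x50 ⊕ 0xB2 = 0xE2
  0xE2 ⊕ 0x55 = 0xB7
  0xB7 ⊕ 0x26 = 0x91
  0x91 ⊕ 0x55 = 0xC4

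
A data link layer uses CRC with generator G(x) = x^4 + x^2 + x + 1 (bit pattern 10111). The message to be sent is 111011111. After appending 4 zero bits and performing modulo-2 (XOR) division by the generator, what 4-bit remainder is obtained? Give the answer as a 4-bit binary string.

0000

Append 4 zeros: 1110111110000. Divide by 10111 (XOR where the leading bit is 1):
  pos 0: 11101 XOR 10111 = 01010
  pos 1: 10101 XOR 10111 = 00010
  pos 4: 10111 XOR 10111 = 00000
Remainder (last 4 bits) = 0000. This is the CRC / FCS.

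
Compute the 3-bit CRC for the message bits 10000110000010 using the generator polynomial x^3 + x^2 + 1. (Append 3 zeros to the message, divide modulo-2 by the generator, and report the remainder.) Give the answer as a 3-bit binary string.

001

Append 3 zeros: 10000110000010000. Divide by 1101 (XOR where the leading bit is 1):
  pos 0: 1000 XOR 1101 = 0101
  pos 1: 1010 XOR 1101 = 0111
  pos 2: 1111 XOR 1101 = 0010
  pos 4: 1010 XOR 1101 = 0111
  pos 5: 1110 XOR 1101 = 0011
  pos 7: 1100 XOR 1101 = 0001
  pos 10: 1010 XOR 1101 = 0111
  pos 11: 1110 XOR 1101 = 0011
  pos 13: 1100 XOR 1101 = 0001
Remainder (last 3 bits) = 001. This is the CRC / FCS.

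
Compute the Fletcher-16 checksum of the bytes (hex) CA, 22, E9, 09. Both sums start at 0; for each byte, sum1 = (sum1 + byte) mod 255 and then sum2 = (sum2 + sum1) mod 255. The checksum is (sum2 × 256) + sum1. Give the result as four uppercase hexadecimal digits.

6EDF

Running sums (mod 255):
  after byte 0 (CA): sum1=202, sum2=202
  after byte 1 (22): sum1=236, sum2=183
  after byte 2 (E9): sum1=214, sum2=142
  after byte 3 (09): sum1=223, sum2=110
Checksum = sum2·256 + sum1 = 110·256 + 223 = 28383 = 0x6EDF.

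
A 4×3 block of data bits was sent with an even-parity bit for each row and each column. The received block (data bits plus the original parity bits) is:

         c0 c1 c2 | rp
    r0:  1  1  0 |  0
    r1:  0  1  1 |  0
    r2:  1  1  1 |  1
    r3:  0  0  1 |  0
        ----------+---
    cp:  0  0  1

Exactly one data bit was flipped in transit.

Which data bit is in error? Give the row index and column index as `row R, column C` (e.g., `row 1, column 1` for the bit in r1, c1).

Recompute each row's even parity and compare to rp:
  r0: data parity 0, sent rp 0 → ok
  r1: data parity 0, sent rp 0 → ok
  r2: data parity 1, sent rp 1 → ok
  r3: data parity 1, sent rp 0 → mismatch
Recompute each column's even parity and compare to cp:
  c0: data parity 0, sent cp 0 → ok
  c1: data parity 1, sent cp 0 → mismatch
  c2: data parity 1, sent cp 1 → ok
Exactly one row (r3) and one column (c1) fail → the flipped bit is at their intersection.

row 3, column 1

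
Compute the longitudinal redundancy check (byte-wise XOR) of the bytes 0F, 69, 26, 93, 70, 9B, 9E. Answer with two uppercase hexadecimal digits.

XOR the bytes together:
  start with 0x0F
  0x0F ⊕ 0x69 = 0x66
  0x66 ⊕ 0x26 = 0x40
  0x40 ⊕ 0x93 = 0xD3
  0xD3 ⊕ 0x70 = 0xA3
  0xA3 ⊕ 0x9B = 0x38
  0x38 ⊕ 0x9E = 0xA6

A6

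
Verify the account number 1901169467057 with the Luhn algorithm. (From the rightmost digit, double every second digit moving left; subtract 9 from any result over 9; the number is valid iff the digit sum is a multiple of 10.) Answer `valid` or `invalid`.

From the right, keep odd positions and double even positions (subtract 9 from any doubled value over 9):
  doubled (positions 2,4,...): 1 5 8 3 2 9 → sum 28
  kept (positions 1,3,...): 7 0 6 9 1 0 1 → sum 24
Total = 52.
52 mod 10 = 2, so the number is invalid.

invalid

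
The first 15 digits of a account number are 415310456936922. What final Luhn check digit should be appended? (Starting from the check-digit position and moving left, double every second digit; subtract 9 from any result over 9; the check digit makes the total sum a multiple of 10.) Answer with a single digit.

3

Partial digits right→left: 2 2 9 6 3 9 6 5 4 0 1 3 5 1 4
Double every second digit counting from the check-digit position (so the 1st, 3rd, 5th, ... of the partial from the right).
  doubled (with −9 where >9): 4 9 6 3 8 2 1 8 → sum 41
  kept as-is: 2 6 9 5 0 3 1 → sum 26
Total = 41 + 26 = 67.
Check digit = (10 − (67 mod 10)) mod 10 = 3.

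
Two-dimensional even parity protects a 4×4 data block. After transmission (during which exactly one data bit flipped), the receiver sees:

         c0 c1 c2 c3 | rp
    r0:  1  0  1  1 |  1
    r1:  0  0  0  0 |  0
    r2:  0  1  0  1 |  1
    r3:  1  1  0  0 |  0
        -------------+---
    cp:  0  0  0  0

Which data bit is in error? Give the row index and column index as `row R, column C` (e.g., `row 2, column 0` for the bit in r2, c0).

Recompute each row's even parity and compare to rp:
  r0: data parity 1, sent rp 1 → ok
  r1: data parity 0, sent rp 0 → ok
  r2: data parity 0, sent rp 1 → mismatch
  r3: data parity 0, sent rp 0 → ok
Recompute each column's even parity and compare to cp:
  c0: data parity 0, sent cp 0 → ok
  c1: data parity 0, sent cp 0 → ok
  c2: data parity 1, sent cp 0 → mismatch
  c3: data parity 0, sent cp 0 → ok
Exactly one row (r2) and one column (c2) fail → the flipped bit is at their intersection.

row 2, column 2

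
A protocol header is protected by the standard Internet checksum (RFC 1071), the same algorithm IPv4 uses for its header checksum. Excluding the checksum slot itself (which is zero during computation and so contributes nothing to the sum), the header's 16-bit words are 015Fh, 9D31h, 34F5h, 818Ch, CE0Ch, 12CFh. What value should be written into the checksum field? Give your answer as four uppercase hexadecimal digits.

CA11

One's-complement addition (fold any carry out of bit 15 back into bit 0):
  0x015F + 0x9D31 = 0x09E90
  0x9E90 + 0x34F5 = 0x0D385
  0xD385 + 0x818C = 0x15511 → wrap carry → 0x5512
  0x5512 + 0xCE0C = 0x1231E → wrap carry → 0x231F
  0x231F + 0x12CF = 0x035EE
One's-complement sum = 0x35EE.
Checksum = ~0x35EE & 0xFFFF = 0xCA11.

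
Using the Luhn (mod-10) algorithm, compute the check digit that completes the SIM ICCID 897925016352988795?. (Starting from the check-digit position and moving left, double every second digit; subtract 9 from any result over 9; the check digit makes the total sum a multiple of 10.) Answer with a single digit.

Partial digits right→left: 5 9 7 8 8 9 2 5 3 6 1 0 5 2 9 7 9 8
Double every second digit counting from the check-digit position (so the 1st, 3rd, 5th, ... of the partial from the right).
  doubled (with −9 where >9): 1 5 7 4 6 2 1 9 9 → sum 44
  kept as-is: 9 8 9 5 6 0 2 7 8 → sum 54
Total = 44 + 54 = 98.
Check digit = (10 − (98 mod 10)) mod 10 = 2.

2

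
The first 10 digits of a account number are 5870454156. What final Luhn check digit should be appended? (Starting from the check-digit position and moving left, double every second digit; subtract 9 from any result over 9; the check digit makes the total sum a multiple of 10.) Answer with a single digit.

2

Partial digits right→left: 6 5 1 4 5 4 0 7 8 5
Double every second digit counting from the check-digit position (so the 1st, 3rd, 5th, ... of the partial from the right).
  doubled (with −9 where >9): 3 2 1 0 7 → sum 13
  kept as-is: 5 4 4 7 5 → sum 25
Total = 13 + 25 = 38.
Check digit = (10 − (38 mod 10)) mod 10 = 2.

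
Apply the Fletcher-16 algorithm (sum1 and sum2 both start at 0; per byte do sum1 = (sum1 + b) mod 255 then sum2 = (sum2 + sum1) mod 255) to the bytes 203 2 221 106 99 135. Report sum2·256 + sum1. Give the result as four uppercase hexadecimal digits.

D501

Running sums (mod 255):
  after byte 0 (203): sum1=203, sum2=203
  after byte 1 (2): sum1=205, sum2=153
  after byte 2 (221): sum1=171, sum2=69
  after byte 3 (106): sum1=22, sum2=91
  after byte 4 (99): sum1=121, sum2=212
  after byte 5 (135): sum1=1, sum2=213
Checksum = sum2·256 + sum1 = 213·256 + 1 = 54529 = 0xD501.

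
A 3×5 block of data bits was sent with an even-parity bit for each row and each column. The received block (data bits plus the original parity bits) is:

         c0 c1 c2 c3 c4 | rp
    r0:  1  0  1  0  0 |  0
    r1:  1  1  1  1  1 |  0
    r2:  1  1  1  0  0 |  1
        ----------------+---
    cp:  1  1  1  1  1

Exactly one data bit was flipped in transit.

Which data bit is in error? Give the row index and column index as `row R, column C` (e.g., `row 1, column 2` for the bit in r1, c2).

row 1, column 1

Recompute each row's even parity and compare to rp:
  r0: data parity 0, sent rp 0 → ok
  r1: data parity 1, sent rp 0 → mismatch
  r2: data parity 1, sent rp 1 → ok
Recompute each column's even parity and compare to cp:
  c0: data parity 1, sent cp 1 → ok
  c1: data parity 0, sent cp 1 → mismatch
  c2: data parity 1, sent cp 1 → ok
  c3: data parity 1, sent cp 1 → ok
  c4: data parity 1, sent cp 1 → ok
Exactly one row (r1) and one column (c1) fail → the flipped bit is at their intersection.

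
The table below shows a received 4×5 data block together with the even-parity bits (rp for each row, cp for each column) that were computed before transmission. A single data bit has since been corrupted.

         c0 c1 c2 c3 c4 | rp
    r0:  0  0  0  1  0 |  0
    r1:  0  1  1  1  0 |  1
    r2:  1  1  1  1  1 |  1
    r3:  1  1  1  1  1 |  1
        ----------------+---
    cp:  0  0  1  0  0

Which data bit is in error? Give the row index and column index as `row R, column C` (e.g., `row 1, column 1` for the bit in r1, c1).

Recompute each row's even parity and compare to rp:
  r0: data parity 1, sent rp 0 → mismatch
  r1: data parity 1, sent rp 1 → ok
  r2: data parity 1, sent rp 1 → ok
  r3: data parity 1, sent rp 1 → ok
Recompute each column's even parity and compare to cp:
  c0: data parity 0, sent cp 0 → ok
  c1: data parity 1, sent cp 0 → mismatch
  c2: data parity 1, sent cp 1 → ok
  c3: data parity 0, sent cp 0 → ok
  c4: data parity 0, sent cp 0 → ok
Exactly one row (r0) and one column (c1) fail → the flipped bit is at their intersection.

row 0, column 1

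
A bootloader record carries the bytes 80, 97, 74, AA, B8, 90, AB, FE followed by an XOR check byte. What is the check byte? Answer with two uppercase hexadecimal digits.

B4

XOR the bytes together:
  start with 0x80
  0x80 ⊕ 0x97 = 0x17
  0x17 ⊕ 0x74 = 0x63
  0x63 ⊕ 0xAA = 0xC9
  0xC9 ⊕ 0xB8 = 0x71
  0x71 ⊕ 0x90 = 0xE1
  0xE1 ⊕ 0xAB = 0x4A
  0x4A ⊕ 0xFE = 0xB4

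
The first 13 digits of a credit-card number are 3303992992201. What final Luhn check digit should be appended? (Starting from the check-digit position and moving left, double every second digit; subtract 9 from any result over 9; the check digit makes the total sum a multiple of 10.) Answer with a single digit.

Partial digits right→left: 1 0 2 2 9 9 2 9 9 3 0 3 3
Double every second digit counting from the check-digit position (so the 1st, 3rd, 5th, ... of the partial from the right).
  doubled (with −9 where >9): 2 4 9 4 9 0 6 → sum 34
  kept as-is: 0 2 9 9 3 3 → sum 26
Total = 34 + 26 = 60.
Check digit = (10 − (60 mod 10)) mod 10 = 0.

0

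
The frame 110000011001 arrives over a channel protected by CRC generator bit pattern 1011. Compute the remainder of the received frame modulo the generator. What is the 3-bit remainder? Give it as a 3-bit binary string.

001

Modulo-2 division of 110000011001 by 1011:
  pos 0: 1100 XOR 1011 = 0111
  pos 1: 1110 XOR 1011 = 0101
  pos 2: 1010 XOR 1011 = 0001
  pos 5: 1011 XOR 1011 = 0000
Remainder = 001 (nonzero — an error is detected).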